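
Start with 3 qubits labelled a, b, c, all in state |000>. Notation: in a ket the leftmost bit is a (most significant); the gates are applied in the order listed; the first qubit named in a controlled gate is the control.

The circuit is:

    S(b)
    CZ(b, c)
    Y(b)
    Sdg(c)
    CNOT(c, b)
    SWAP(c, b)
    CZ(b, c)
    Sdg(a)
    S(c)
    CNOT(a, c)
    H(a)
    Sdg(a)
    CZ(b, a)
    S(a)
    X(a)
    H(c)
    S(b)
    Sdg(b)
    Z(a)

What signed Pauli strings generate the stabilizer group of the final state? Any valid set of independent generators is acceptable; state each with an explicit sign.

The stabilizer group can be generated by -XII, -IIX, +IZI, among other valid generating sets.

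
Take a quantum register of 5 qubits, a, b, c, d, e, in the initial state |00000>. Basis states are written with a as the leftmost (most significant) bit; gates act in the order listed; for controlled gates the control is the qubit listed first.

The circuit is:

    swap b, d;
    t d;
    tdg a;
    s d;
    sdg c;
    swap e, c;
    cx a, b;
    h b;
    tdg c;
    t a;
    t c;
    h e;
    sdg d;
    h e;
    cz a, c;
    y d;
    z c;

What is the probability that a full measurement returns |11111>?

A full measurement returns |11111> with probability 0.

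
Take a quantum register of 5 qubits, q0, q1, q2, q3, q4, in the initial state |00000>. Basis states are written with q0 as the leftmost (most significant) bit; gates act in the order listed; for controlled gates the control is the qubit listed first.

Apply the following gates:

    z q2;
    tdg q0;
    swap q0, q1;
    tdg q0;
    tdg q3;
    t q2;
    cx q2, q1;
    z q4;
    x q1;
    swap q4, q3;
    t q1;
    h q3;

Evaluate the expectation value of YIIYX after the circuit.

In the final state, YIIYX has expectation 0.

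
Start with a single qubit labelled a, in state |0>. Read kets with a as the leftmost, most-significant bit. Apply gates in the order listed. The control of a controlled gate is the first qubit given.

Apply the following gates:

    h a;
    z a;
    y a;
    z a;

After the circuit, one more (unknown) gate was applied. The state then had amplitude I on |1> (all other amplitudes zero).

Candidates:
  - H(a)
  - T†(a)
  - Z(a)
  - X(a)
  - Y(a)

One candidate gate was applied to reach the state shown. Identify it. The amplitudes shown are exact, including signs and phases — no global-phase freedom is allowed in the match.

The applied gate was H(a).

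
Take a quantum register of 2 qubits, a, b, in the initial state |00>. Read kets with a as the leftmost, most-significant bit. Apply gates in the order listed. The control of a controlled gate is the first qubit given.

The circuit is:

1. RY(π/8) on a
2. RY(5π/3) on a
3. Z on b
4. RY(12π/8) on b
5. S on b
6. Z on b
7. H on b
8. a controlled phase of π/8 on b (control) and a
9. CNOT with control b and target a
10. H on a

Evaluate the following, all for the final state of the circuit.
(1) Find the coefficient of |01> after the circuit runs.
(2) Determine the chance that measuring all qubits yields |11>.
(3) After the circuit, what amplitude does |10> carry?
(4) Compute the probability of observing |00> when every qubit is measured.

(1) The amplitude on |01> is sqrt(2)*sin(pi/16)/8 + sqrt(6)*cos(pi/16)/8 - sqrt(6)*I*cos(pi/16)/8 - sqrt(2)*exp(I*pi/8)*cos(pi/16)/8 - sqrt(6)*I*exp(I*pi/8)*sin(pi/16)/8 - sqrt(2)*I*sin(pi/16)/8 + sqrt(6)*exp(I*pi/8)*sin(pi/16)/8 + sqrt(2)*I*exp(I*pi/8)*cos(pi/16)/8.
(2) A full measurement returns |11> with probability sin(pi/16)**2/4 + cos(pi/16)**2/4 + sqrt(3)*exp(-I*pi/8)*cos(pi/16)**2/16 - exp(I*pi/8)*sin(pi/16)*cos(pi/16)/8 - sqrt(3)*exp(I*pi/8)*sin(pi/16)**2/16 - sqrt(3)*exp(-I*pi/8)*sin(pi/16)**2/16 - exp(-I*pi/8)*sin(pi/16)*cos(pi/16)/8 + sqrt(3)*exp(I*pi/8)*cos(pi/16)**2/16.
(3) |10> carries amplitude I*(1 - I)*sin(17*pi/48)/2 in the final state.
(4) Outcome |00> occurs with probability -sqrt(3*sqrt(2) + 6)/16 + sqrt(2 - sqrt(2))/16 + 1/4.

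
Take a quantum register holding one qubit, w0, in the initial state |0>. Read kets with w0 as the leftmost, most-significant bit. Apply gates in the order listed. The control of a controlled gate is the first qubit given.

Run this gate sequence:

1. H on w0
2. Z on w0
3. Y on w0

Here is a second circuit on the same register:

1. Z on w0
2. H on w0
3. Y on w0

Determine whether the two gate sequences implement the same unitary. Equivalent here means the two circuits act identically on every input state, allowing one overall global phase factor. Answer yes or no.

No — the two circuits implement different unitaries, even allowing a global phase.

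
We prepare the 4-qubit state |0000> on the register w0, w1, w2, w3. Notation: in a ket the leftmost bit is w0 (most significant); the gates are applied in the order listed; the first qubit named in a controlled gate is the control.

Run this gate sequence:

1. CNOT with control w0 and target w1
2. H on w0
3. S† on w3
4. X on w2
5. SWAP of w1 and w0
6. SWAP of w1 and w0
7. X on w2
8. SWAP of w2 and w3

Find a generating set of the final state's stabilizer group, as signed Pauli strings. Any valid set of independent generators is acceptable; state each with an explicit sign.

The stabilizer group can be generated by +XIII, +IZII, +IIZI, +IIIZ, among other valid generating sets. Key observation: the block from step 4 through step 7 cancels to the identity and can be dropped.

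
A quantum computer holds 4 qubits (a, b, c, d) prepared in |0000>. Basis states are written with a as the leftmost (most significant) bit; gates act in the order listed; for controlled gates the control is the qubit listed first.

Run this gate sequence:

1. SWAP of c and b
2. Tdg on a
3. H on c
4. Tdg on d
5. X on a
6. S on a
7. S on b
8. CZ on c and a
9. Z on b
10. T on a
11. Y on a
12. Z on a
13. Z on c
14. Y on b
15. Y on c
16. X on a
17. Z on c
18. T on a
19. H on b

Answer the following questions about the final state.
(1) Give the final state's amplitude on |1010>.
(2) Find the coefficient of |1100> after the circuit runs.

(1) The final state's coefficient on |1010> equals I/2.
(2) The amplitude on |1100> is -I/2.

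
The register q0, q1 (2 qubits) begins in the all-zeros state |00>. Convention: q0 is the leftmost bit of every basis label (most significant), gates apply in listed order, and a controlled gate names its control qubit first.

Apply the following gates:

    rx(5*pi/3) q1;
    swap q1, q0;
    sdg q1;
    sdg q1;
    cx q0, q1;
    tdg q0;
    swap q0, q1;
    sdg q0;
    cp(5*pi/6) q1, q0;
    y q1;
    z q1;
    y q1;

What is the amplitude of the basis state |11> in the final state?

The amplitude on |11> is -exp(7*I*pi/12)/2.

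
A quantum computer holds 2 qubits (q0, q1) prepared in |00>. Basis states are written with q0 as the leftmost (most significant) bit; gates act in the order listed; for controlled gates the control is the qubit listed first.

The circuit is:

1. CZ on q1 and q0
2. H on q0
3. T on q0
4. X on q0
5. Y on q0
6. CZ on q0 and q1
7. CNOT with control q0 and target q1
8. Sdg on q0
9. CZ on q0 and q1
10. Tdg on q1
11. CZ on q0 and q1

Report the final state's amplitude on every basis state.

The final amplitudes are -sqrt(2)*I/2 on |00>, 0 on |01>, 0 on |10>, sqrt(2)/2 on |11>.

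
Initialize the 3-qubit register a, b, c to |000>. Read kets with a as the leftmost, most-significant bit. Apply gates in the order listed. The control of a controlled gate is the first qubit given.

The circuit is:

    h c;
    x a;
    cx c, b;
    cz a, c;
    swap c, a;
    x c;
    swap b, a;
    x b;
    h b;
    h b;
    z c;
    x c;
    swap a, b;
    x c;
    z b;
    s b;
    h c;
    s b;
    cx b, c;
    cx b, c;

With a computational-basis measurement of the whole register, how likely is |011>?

The probability of measuring |011> is 1/4.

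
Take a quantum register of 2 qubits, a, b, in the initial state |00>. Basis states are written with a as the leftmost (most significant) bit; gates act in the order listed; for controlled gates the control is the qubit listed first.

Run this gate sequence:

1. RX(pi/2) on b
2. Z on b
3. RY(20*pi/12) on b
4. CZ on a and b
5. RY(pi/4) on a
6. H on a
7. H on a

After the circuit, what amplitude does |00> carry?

The final state's coefficient on |00> equals sqrt(sqrt(2) + 2)*(-sqrt(6) - sqrt(2)*I)/8. Key observation: steps 6-7 multiply out to the identity, so the circuit reduces to the remaining gates.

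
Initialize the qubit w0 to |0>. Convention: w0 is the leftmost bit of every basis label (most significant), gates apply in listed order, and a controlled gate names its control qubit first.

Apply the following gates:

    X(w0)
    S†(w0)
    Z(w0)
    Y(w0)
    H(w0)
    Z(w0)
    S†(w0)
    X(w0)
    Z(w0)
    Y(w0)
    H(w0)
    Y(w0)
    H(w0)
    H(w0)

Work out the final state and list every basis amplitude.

The final amplitudes are 1/2 - I/2 on |0>, -1/2 - I/2 on |1>.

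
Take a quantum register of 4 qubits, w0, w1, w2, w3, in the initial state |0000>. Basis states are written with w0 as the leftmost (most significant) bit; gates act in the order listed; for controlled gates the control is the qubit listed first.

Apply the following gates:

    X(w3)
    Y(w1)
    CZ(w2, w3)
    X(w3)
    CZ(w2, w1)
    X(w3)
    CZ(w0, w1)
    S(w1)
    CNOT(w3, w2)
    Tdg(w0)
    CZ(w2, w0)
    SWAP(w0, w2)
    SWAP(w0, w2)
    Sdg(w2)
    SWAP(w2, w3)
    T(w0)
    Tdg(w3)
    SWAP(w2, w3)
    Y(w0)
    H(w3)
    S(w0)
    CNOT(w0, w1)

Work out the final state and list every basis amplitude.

The resulting statevector has amplitude -sqrt(2)*exp(I*pi/4)/2 on |1010>, sqrt(2)*exp(I*pi/4)/2 on |1011>, and 0 on every other basis state. Key observation: the block from step 12 through step 13 cancels to the identity and can be dropped.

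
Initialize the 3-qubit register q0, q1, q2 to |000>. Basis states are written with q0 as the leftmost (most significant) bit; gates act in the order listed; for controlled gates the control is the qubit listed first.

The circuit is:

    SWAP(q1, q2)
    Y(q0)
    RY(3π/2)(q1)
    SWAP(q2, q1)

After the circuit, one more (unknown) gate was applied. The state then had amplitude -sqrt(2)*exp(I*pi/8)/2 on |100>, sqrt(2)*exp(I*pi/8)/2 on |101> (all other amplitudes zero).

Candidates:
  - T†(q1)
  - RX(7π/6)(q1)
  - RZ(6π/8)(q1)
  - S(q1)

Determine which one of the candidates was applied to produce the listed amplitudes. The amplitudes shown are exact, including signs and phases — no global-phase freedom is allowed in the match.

It was RZ(6π/8)(q1) that produced the state shown.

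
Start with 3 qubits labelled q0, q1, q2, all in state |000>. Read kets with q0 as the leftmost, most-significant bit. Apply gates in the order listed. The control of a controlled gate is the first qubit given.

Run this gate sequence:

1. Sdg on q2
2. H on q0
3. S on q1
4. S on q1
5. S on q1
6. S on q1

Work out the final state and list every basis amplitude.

The resulting statevector has amplitude sqrt(2)/2 on |000>, sqrt(2)/2 on |100>, and 0 on every other basis state. Key observation: steps 3-6 multiply out to the identity, so the circuit reduces to the remaining gates.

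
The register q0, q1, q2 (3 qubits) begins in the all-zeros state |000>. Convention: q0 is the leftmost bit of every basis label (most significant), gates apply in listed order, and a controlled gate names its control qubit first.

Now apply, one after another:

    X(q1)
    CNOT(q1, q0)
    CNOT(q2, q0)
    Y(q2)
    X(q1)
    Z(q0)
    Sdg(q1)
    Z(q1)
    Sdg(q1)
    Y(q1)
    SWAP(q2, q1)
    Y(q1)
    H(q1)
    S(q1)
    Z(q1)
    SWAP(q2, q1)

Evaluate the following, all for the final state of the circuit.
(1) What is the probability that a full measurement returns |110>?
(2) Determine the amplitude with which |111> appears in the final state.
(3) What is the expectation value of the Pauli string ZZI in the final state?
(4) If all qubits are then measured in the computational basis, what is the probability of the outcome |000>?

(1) A full measurement returns |110> with probability 1/2.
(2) The final state's coefficient on |111> equals -sqrt(2)/2.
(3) The expectation value of ZZI is 1.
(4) Outcome |000> occurs with probability 0.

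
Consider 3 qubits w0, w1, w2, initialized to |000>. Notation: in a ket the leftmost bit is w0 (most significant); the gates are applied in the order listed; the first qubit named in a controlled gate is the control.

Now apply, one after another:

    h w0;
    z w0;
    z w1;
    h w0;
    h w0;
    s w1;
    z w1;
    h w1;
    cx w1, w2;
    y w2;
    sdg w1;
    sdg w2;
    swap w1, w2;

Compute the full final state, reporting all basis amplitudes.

The resulting statevector has amplitude 0 on |000>, -1/2 on |001>, 1/2 on |010>, 0 on |011>, 0 on |100>, 1/2 on |101>, -1/2 on |110>, 0 on |111>.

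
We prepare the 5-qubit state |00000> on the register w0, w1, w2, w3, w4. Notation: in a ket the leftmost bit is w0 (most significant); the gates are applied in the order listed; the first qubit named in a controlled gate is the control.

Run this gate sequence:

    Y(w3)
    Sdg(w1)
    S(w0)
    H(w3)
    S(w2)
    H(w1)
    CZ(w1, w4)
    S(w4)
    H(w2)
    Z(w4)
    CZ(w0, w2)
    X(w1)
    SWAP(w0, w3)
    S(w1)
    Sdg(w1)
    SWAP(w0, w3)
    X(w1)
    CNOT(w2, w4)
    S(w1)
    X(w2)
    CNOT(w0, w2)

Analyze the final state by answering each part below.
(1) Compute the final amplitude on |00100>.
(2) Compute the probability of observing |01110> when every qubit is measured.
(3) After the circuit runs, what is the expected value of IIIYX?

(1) The amplitude on |00100> is sqrt(2)*I/4. Key observation: the block from step 12 through step 17 cancels to the identity and can be dropped.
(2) Outcome |01110> occurs with probability 1/8.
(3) In the final state, IIIYX has expectation 0.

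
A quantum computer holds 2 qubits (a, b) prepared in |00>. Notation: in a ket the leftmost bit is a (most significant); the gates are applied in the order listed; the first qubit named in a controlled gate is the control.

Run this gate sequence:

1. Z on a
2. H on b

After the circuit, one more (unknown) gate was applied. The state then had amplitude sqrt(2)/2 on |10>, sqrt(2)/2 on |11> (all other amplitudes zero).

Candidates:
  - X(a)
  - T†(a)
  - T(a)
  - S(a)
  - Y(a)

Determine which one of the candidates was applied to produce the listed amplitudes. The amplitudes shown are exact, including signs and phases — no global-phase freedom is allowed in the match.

The unique candidate consistent with the amplitudes is X(a).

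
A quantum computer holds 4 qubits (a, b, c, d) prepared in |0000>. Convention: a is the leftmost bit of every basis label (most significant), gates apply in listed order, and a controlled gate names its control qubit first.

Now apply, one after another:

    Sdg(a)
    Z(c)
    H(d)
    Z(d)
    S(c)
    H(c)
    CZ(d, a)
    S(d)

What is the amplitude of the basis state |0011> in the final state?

|0011> carries amplitude -I/2 in the final state.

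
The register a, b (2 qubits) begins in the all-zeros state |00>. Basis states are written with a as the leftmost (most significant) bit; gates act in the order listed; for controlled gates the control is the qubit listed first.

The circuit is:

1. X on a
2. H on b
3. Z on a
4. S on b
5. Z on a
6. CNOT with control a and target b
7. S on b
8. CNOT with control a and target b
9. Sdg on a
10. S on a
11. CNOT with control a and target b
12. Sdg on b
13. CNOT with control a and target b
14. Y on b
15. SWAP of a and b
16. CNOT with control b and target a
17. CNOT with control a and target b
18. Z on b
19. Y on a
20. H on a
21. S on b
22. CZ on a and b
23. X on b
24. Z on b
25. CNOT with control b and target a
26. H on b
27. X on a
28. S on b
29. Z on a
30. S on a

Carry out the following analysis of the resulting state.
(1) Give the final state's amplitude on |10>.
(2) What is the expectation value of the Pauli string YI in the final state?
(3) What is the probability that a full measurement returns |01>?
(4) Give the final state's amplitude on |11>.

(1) |10> carries amplitude sqrt(2)/2 in the final state. Key observation: steps 6-13 multiply out to the identity, so the circuit reduces to the remaining gates.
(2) The observable YI averages to -1.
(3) Outcome |01> occurs with probability 0.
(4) |11> carries amplitude 0 in the final state.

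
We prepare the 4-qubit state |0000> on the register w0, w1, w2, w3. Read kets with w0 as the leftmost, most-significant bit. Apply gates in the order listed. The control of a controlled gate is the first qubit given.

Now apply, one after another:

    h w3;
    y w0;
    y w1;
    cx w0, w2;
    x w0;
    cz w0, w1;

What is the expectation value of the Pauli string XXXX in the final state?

In the final state, XXXX has expectation 0.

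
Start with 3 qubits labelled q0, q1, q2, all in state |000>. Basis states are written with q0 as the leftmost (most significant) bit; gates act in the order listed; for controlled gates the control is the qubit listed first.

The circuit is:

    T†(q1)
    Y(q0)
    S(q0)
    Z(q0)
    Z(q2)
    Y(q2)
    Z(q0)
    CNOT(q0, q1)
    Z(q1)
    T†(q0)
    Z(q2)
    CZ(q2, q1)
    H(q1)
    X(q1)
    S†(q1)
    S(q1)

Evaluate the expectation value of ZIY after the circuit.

In the final state, ZIY has expectation 0.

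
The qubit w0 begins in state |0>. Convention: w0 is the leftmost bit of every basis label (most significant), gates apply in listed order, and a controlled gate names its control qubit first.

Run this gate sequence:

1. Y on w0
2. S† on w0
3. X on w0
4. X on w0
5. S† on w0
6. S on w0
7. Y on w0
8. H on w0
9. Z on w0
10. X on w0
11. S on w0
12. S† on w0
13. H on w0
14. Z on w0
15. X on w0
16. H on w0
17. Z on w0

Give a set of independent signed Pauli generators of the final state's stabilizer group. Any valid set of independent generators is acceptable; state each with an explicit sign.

The final state is stabilized by the group generated by -X; other independent generating sets are equally valid.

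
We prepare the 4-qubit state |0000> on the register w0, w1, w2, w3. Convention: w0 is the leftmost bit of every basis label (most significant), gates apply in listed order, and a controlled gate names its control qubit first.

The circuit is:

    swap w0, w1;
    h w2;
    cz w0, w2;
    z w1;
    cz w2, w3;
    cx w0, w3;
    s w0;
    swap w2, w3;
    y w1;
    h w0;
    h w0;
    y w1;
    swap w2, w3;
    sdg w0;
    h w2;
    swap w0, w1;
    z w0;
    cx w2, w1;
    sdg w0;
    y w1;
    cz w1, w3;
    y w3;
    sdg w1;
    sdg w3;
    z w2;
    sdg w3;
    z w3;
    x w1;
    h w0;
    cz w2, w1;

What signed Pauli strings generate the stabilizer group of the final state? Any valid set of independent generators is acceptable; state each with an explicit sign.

One valid set of independent stabilizer generators is +XIII, +IZII, +IIZI, -IIIZ (any independent generating set of the same group is equally correct). Key observation: steps 7-14 multiply out to the identity, so the circuit reduces to the remaining gates.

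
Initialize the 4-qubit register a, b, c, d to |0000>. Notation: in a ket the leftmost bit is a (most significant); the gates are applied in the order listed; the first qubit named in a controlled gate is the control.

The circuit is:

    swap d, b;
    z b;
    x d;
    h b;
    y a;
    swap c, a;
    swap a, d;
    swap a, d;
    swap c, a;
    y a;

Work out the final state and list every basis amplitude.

After the circuit, the state carries amplitude sqrt(2)/2 on |0001>, sqrt(2)/2 on |0101>, and 0 on every other basis state. Key observation: the block from step 5 through step 10 cancels to the identity and can be dropped.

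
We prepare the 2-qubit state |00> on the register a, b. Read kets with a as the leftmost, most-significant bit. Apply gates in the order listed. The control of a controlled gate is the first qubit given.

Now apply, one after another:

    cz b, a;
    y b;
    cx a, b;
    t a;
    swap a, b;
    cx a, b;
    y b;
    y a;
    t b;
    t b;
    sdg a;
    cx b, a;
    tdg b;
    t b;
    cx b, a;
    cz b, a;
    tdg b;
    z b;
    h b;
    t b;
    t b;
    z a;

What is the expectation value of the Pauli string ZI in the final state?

The expectation value of ZI is 1.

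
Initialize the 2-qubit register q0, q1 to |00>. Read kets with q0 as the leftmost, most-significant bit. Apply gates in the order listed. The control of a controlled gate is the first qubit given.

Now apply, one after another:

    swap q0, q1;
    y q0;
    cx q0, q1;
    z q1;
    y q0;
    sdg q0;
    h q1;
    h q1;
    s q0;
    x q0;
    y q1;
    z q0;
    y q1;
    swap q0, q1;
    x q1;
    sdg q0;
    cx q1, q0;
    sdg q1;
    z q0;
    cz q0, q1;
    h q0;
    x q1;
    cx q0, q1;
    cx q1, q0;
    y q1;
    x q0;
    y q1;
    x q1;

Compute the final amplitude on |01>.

|01> carries amplitude -sqrt(2)*I/2 in the final state.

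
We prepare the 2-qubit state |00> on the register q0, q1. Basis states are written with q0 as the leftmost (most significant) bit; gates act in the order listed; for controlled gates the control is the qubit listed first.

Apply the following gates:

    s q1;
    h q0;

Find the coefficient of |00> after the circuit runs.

|00> carries amplitude sqrt(2)/2 in the final state.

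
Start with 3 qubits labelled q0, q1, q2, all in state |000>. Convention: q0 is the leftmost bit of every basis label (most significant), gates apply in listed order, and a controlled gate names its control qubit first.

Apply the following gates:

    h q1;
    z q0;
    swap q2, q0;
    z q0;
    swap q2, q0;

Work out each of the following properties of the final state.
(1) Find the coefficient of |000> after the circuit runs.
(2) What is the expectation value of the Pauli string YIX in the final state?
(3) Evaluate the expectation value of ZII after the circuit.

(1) The final state's coefficient on |000> equals sqrt(2)/2.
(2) The observable YIX averages to 0.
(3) The observable ZII averages to 1.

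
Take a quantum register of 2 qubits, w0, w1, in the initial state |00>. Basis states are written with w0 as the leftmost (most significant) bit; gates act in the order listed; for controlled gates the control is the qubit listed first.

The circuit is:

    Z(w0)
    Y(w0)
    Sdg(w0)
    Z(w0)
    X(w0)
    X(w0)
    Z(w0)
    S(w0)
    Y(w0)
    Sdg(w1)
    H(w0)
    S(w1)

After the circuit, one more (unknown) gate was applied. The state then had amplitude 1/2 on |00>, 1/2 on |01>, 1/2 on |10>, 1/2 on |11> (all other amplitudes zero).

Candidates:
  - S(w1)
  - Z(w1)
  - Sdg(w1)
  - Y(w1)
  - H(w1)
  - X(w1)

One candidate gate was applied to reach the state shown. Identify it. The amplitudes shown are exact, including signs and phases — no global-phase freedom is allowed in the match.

The applied gate was H(w1). Key observation: the block from step 2 through step 9 cancels to the identity and can be dropped.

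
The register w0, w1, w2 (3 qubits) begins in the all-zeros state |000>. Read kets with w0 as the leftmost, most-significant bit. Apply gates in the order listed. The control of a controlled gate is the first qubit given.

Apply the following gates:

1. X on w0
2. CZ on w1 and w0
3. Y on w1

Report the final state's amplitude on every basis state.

The final amplitudes are I on |110>, and 0 on every other basis state.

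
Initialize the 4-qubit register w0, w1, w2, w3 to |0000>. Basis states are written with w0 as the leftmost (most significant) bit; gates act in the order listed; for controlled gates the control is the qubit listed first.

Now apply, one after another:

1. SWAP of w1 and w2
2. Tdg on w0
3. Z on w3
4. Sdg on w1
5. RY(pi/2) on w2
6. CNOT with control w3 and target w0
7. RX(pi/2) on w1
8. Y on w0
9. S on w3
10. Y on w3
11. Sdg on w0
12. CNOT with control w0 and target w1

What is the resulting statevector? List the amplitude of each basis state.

The resulting statevector has amplitude 1/2 on |1001>, 1/2 on |1011>, I/2 on |1101>, I/2 on |1111>, and 0 on every other basis state.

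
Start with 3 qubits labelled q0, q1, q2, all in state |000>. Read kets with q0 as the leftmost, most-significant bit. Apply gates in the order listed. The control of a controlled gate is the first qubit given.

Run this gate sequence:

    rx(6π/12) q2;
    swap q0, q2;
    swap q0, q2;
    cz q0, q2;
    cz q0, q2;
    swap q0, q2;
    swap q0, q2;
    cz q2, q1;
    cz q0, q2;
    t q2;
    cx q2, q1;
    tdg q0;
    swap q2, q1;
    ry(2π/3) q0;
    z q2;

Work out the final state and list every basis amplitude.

The resulting statevector has amplitude sqrt(2)/4 on |000>, 0 on |001>, 0 on |010>, sqrt(2)*exp(3*I*pi/4)/4 on |011>, sqrt(6)/4 on |100>, 0 on |101>, 0 on |110>, sqrt(6)*exp(3*I*pi/4)/4 on |111>. Key observation: steps 2-7 multiply out to the identity, so the circuit reduces to the remaining gates.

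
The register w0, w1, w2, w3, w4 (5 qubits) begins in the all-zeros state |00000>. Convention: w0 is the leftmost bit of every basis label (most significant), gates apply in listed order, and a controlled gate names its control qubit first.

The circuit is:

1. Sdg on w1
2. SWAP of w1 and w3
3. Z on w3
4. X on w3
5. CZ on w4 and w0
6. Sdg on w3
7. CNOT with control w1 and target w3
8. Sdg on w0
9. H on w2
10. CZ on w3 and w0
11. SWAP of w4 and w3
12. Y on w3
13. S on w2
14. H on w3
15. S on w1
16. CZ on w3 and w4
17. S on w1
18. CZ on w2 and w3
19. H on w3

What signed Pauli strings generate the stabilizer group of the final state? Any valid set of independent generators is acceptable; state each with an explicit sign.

One valid set of independent stabilizer generators is +IIXYI, +ZIIII, +IZIII, +IIZZI, -IIIIZ (any independent generating set of the same group is equally correct).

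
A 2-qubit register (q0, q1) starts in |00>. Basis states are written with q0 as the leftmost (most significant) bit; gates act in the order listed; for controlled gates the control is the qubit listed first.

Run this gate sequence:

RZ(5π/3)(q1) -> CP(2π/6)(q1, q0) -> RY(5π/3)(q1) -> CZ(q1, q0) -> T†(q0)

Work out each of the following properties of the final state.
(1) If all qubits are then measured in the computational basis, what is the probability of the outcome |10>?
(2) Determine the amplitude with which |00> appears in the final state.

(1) Outcome |10> occurs with probability 0.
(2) The final state's coefficient on |00> equals sqrt(3)*exp(I*pi/6)/2.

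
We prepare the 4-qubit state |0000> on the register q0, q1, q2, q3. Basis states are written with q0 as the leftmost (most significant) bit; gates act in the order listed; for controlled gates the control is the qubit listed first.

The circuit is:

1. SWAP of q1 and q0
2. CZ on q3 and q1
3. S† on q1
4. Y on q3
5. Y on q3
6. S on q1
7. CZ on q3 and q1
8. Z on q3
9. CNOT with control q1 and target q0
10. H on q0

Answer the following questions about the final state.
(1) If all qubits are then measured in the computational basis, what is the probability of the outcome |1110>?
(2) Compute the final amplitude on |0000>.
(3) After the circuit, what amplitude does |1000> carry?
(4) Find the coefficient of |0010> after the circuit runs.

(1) Outcome |1110> occurs with probability 0. Key observation: the block from step 2 through step 7 cancels to the identity and can be dropped.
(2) |0000> carries amplitude sqrt(2)/2 in the final state.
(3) The final state's coefficient on |1000> equals sqrt(2)/2.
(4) |0010> carries amplitude 0 in the final state.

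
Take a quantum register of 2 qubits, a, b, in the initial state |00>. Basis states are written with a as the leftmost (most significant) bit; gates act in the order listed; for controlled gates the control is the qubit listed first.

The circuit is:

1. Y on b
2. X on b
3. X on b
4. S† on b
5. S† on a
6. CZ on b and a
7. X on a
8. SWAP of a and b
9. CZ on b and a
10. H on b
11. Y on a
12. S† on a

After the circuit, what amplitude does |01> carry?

The amplitude on |01> is -sqrt(2)*I/2.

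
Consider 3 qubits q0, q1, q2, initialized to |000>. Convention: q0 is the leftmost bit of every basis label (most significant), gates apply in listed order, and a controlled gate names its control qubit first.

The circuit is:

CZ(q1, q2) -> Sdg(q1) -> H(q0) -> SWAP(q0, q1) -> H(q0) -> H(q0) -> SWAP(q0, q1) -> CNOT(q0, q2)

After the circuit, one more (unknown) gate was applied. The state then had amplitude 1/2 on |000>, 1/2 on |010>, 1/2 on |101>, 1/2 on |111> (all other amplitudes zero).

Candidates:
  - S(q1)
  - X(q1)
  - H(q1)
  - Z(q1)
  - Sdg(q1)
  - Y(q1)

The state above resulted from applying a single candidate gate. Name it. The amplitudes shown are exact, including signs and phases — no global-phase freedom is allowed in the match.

It was H(q1) that produced the state shown. Key observation: gates 4-7 undo each other exactly, leaving only the rest of the circuit to track.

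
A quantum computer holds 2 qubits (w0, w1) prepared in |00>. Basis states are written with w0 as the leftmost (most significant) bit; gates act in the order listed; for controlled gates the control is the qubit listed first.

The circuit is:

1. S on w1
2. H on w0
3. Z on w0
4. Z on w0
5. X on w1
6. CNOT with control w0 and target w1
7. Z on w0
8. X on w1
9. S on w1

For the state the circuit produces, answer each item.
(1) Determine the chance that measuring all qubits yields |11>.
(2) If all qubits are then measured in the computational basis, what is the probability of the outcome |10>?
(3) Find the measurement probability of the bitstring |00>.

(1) The probability of measuring |11> is 1/2.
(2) The probability of measuring |10> is 0.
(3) A full measurement returns |00> with probability 1/2.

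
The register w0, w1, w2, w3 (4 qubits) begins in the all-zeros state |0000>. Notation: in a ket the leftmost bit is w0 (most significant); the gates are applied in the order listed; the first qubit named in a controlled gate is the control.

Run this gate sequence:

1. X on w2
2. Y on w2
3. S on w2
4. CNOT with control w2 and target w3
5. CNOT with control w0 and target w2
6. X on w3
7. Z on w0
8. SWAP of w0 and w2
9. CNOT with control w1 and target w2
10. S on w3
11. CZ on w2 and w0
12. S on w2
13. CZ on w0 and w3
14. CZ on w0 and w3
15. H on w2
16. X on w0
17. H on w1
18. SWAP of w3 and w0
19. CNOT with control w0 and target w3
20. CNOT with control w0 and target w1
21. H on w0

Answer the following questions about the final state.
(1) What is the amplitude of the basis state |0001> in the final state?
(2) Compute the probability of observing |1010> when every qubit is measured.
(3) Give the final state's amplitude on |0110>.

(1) |0001> carries amplitude 0 in the final state. Key observation: gates 13-14 undo each other exactly, leaving only the rest of the circuit to track.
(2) The probability of measuring |1010> is 1/8.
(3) The final state's coefficient on |0110> equals sqrt(2)/4.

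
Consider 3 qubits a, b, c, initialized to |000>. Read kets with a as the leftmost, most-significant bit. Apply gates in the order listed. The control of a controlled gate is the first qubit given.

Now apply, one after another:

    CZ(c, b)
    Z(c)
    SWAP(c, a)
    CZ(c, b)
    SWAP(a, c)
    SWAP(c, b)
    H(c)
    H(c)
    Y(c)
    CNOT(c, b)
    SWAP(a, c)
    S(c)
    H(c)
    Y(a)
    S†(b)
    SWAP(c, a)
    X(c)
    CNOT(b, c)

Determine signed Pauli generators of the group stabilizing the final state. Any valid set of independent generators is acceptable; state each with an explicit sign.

One valid set of independent stabilizer generators is +XII, -IZI, +IIZ (any independent generating set of the same group is equally correct).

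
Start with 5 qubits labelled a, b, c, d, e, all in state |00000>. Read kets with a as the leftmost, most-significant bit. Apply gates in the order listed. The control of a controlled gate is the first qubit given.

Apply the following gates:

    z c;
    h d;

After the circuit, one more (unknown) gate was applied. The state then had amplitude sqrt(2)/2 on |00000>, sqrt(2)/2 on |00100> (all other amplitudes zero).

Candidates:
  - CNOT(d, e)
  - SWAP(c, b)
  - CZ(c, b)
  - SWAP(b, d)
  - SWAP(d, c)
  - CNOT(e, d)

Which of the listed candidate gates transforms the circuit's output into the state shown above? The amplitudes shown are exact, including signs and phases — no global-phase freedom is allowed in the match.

The unique candidate consistent with the amplitudes is SWAP(d, c).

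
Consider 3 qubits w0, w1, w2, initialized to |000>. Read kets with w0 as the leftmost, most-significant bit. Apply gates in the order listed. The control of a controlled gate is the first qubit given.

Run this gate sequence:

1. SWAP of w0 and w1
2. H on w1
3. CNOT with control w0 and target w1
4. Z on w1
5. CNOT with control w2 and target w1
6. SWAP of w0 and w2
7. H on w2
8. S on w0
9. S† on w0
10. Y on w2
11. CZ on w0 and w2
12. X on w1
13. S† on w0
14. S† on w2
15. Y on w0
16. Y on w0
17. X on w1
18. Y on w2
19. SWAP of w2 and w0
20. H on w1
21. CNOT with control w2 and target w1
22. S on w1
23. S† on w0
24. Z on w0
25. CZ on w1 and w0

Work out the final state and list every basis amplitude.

The final amplitudes are sqrt(2)/2 on |010>, sqrt(2)/2 on |110>, and 0 on every other basis state.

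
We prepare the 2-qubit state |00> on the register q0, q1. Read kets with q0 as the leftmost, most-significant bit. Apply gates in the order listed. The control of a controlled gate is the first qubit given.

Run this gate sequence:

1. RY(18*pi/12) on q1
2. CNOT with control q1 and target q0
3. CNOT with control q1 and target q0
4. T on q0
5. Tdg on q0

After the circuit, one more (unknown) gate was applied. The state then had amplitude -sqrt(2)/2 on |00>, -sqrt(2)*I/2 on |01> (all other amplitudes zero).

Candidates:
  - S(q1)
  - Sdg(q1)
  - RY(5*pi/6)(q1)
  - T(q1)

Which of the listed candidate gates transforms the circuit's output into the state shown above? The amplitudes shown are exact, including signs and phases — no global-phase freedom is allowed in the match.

The applied gate was Sdg(q1).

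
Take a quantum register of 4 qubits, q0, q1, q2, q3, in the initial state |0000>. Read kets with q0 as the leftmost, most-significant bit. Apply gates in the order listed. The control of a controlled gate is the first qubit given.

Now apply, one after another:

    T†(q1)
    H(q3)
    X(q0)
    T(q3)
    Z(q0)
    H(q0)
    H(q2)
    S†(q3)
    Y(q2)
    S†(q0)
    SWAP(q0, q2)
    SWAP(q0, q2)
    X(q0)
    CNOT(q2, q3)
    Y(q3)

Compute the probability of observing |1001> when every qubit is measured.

A full measurement returns |1001> with probability 1/8. Key observation: gates 11-12 undo each other exactly, leaving only the rest of the circuit to track.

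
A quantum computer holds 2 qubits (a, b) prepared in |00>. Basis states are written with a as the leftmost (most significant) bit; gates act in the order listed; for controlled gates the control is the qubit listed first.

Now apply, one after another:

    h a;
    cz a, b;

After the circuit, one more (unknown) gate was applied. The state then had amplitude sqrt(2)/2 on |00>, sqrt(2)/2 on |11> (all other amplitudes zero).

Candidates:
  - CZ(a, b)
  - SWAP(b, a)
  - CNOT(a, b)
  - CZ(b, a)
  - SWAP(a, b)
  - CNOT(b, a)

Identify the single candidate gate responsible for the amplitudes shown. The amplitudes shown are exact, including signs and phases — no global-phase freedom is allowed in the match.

The applied gate was CNOT(a, b).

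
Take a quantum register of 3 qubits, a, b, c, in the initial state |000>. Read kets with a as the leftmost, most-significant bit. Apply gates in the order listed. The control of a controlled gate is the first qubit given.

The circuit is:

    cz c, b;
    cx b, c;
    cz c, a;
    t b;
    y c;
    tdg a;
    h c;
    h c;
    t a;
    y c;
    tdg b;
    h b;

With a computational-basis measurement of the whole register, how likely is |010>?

Outcome |010> occurs with probability 1/2. Key observation: the block from step 4 through step 11 cancels to the identity and can be dropped.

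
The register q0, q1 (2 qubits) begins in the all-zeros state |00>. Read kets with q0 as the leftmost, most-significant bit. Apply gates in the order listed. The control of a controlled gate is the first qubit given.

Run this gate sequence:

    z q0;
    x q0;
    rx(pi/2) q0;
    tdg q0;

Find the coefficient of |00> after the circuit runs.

The final state's coefficient on |00> equals -sqrt(2)*I/2.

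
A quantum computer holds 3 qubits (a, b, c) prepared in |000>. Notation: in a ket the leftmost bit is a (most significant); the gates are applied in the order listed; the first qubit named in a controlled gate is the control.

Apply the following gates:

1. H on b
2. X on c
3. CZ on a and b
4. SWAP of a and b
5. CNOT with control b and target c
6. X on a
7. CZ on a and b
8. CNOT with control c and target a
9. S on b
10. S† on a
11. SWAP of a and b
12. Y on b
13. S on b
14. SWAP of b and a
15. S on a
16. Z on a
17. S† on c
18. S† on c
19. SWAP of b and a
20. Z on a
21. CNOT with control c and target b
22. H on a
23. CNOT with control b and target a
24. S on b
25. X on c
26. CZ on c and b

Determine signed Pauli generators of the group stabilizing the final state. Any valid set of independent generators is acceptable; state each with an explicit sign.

The stabilizer group can be generated by +XII, -IXI, +IIZ, among other valid generating sets.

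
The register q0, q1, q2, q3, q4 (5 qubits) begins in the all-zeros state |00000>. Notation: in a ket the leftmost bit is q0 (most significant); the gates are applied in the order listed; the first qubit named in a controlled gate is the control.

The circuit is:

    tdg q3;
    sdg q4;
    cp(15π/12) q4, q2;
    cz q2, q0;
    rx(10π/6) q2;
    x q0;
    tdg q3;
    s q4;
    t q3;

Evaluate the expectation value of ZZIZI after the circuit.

The expectation value of ZZIZI is -1.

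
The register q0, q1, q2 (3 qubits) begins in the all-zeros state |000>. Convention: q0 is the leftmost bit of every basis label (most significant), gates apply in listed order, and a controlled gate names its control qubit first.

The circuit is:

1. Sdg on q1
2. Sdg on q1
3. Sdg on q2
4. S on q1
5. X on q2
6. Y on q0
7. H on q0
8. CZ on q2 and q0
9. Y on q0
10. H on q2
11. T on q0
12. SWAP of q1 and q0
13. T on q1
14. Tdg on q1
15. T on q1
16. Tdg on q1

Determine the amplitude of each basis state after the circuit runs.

After the circuit, the state carries amplitude 1/2 on |000>, -1/2 on |001>, -exp(I*pi/4)/2 on |010>, exp(I*pi/4)/2 on |011>, 0 on |100>, 0 on |101>, 0 on |110>, 0 on |111>. Key observation: steps 13-16 multiply out to the identity, so the circuit reduces to the remaining gates.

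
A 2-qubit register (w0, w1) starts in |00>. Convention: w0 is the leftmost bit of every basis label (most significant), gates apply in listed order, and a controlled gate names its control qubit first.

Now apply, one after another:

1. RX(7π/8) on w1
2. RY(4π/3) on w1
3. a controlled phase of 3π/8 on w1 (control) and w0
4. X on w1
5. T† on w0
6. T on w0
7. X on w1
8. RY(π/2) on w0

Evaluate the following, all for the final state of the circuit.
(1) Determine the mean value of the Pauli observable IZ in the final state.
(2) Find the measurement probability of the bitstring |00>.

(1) The expectation value of IZ is sqrt(sqrt(2) + 2)/4. Key observation: steps 4-7 multiply out to the identity, so the circuit reduces to the remaining gates.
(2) Outcome |00> occurs with probability sqrt(sqrt(2) + 2)/16 + 1/4.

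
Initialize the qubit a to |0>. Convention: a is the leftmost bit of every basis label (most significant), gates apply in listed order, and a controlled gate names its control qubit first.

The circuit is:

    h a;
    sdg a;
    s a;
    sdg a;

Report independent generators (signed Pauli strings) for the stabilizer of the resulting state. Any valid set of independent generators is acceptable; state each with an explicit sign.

The stabilizer group can be generated by -Y, among other valid generating sets.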